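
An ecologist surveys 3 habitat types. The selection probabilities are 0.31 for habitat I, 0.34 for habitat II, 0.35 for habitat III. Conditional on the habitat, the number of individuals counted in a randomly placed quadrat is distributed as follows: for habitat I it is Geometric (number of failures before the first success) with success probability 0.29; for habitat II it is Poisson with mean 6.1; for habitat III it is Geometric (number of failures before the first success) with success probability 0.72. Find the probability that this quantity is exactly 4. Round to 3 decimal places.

0.068

Conditional on each habitat, P(X = 4): I: 0.0736939; II: 0.129393; III: 0.00442552.
By total probability, P(X = 4) = 0.31·0.0736939 + 0.34·0.129393 + 0.35·0.00442552 = 0.0683878.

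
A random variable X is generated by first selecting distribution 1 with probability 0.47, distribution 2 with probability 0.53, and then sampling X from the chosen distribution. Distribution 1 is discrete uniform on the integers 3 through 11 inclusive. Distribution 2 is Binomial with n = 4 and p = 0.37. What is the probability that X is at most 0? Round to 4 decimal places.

Conditional on each component, P(X ≤ 0): 1: 0; 2: 0.15753.
By total probability, P(X ≤ 0) = 0.47·0 + 0.53·0.15753 = 0.0834907.

0.0835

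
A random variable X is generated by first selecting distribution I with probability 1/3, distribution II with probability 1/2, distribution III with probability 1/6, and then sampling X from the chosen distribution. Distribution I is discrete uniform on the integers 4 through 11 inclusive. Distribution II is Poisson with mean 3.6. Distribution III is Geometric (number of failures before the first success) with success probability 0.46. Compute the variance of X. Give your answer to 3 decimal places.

9.224

Per component, I: μ=7.5, E[X²]=61.5; II: μ=3.6, E[X²]=16.56; III: μ=1.17391, E[X²]=3.93006.
E[X] = 0.333333·7.5 + 0.5·3.6 + 0.166667·1.17391 = 4.49565.
E[X²] = 0.333333·61.5 + 0.5·16.56 + 0.166667·3.93006 = 29.435.
Var(X) = E[X²] − (E[X])² = 29.435 − 20.2109 = 9.22412.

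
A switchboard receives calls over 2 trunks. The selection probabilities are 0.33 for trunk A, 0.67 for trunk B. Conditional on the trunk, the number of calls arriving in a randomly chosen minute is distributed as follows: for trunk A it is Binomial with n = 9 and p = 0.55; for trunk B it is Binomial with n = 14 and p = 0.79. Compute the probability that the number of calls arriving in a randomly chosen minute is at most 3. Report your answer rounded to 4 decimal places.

0.0547

Conditional on each trunk, P(X ≤ 3): A: 0.165822; B: 6.72147e-06.
By total probability, P(X ≤ 3) = 0.33·0.165822 + 0.67·6.72147e-06 = 0.0547258.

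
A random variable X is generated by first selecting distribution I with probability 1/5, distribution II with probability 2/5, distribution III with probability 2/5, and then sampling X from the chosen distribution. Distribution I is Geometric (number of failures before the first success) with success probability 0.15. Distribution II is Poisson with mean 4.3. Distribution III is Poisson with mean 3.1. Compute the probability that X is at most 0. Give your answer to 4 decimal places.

0.0534

Conditional on each component, P(X ≤ 0): I: 0.15; II: 0.0135686; III: 0.0450492.
By total probability, P(X ≤ 0) = 0.2·0.15 + 0.4·0.0135686 + 0.4·0.0450492 = 0.0534471.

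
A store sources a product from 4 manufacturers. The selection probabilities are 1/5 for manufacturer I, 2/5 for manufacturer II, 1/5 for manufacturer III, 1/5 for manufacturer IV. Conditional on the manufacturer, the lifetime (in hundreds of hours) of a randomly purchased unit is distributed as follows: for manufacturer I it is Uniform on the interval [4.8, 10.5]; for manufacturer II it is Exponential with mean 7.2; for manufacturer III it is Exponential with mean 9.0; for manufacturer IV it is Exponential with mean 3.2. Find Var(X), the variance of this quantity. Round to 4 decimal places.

43.2915

Per component, I: μ=7.65, E[X²]=61.23; II: μ=7.2, E[X²]=103.68; III: μ=9, E[X²]=162; IV: μ=3.2, E[X²]=20.48.
E[X] = 0.2·7.65 + 0.4·7.2 + 0.2·9 + 0.2·3.2 = 6.85.
E[X²] = 0.2·61.23 + 0.4·103.68 + 0.2·162 + 0.2·20.48 = 90.214.
Var(X) = E[X²] − (E[X])² = 90.214 − 46.9225 = 43.2915.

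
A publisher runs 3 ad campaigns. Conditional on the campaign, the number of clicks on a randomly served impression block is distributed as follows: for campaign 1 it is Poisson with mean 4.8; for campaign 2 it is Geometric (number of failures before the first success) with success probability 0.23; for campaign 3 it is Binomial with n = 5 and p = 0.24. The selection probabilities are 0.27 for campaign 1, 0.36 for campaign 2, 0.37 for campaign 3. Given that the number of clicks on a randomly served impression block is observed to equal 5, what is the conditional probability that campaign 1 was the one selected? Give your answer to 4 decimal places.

Likelihoods P(X=5 | ·): 1: 0.174748; 2: 0.062256; 3: 0.000796262.
Posterior ∝ prior × likelihood. Numerator for 1: 0.27·0.174748 = 0.0471819.
Normalizing constant: 0.27·0.174748 + 0.36·0.062256 + 0.37·0.000796262 = 0.0698887.
P(1 | observation) = 0.0471819 / 0.0698887 = 0.675101.

0.6751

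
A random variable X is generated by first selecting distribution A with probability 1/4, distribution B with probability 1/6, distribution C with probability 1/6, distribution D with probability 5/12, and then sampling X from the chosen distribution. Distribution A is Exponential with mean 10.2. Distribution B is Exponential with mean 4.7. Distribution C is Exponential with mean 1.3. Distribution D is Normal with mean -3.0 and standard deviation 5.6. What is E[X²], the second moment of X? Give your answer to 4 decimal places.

For each component E[X²] = Var + (mean)², giving A: 208.08; B: 44.18; C: 3.38; D: 40.36.
Overall E[X²] = 0.25·208.08 + 0.166667·44.18 + 0.166667·3.38 + 0.416667·40.36 = 76.7633.

76.7633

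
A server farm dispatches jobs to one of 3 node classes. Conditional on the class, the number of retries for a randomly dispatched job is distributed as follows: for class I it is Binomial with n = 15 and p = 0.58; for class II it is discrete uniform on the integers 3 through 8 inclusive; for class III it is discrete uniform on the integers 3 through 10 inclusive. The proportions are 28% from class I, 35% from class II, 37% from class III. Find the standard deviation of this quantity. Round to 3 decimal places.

2.371

Per component, I: μ=8.7, E[X²]=79.344; II: μ=5.5, E[X²]=33.1667; III: μ=6.5, E[X²]=47.5.
E[X] = 0.28·8.7 + 0.35·5.5 + 0.37·6.5 = 6.766.
E[X²] = 0.28·79.344 + 0.35·33.1667 + 0.37·47.5 = 51.3997.
Var(X) = E[X²] − (E[X])² = 51.3997 − 45.7788 = 5.6209.
SD(X) = √5.6209 = 2.37084.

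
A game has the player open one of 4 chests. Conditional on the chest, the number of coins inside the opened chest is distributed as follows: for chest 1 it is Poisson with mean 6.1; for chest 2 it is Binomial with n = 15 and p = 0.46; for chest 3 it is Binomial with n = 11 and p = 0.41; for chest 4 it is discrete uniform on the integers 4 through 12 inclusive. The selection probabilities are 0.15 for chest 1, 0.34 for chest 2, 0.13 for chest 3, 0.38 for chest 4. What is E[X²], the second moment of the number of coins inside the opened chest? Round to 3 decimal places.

For each component E[X²] = Var + (mean)², giving 1: 43.31; 2: 51.336; 3: 23.001; 4: 70.6667.
Overall E[X²] = 0.15·43.31 + 0.34·51.336 + 0.13·23.001 + 0.38·70.6667 = 53.7942.

53.794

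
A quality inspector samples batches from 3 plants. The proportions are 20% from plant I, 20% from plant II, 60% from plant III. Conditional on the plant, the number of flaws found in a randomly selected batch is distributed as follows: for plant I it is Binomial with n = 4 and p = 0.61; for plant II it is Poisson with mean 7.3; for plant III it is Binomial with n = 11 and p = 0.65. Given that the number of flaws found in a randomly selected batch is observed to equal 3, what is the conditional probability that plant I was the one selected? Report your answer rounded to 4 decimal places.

0.8263

Likelihoods P(X=3 | ·): I: 0.35409; II: 0.0437993; III: 0.010204.
Posterior ∝ prior × likelihood. Numerator for I: 0.2·0.35409 = 0.0708181.
Normalizing constant: 0.2·0.35409 + 0.2·0.0437993 + 0.6·0.010204 = 0.0857003.
P(I | observation) = 0.0708181 / 0.0857003 = 0.826346.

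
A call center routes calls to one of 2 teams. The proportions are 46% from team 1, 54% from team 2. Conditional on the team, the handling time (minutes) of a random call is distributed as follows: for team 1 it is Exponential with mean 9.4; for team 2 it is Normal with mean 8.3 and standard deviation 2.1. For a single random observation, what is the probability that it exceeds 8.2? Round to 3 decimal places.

0.473

Conditional on each team, P(X > 8.2): 1: 0.417972; 2: 0.51899.
By total probability, P(X > 8.2) = 0.46·0.417972 + 0.54·0.51899 = 0.472522.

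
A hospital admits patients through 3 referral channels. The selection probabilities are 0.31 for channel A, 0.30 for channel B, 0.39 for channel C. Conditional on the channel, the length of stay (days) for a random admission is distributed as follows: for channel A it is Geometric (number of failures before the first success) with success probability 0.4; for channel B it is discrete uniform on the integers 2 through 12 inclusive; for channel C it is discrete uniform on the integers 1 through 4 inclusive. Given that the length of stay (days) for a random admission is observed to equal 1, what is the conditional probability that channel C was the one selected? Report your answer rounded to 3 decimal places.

0.567

Likelihoods P(X=1 | ·): A: 0.24; B: 0; C: 0.25.
Posterior ∝ prior × likelihood. Numerator for C: 0.39·0.25 = 0.0975.
Normalizing constant: 0.31·0.24 + 0.3·0 + 0.39·0.25 = 0.1719.
P(C | observation) = 0.0975 / 0.1719 = 0.56719.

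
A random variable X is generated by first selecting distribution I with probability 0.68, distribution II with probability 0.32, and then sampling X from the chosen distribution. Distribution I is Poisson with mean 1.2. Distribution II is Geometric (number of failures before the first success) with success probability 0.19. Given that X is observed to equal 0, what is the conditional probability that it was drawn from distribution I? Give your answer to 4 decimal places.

0.7711

Likelihoods P(X=0 | ·): I: 0.301194; II: 0.19.
Posterior ∝ prior × likelihood. Numerator for I: 0.68·0.301194 = 0.204812.
Normalizing constant: 0.68·0.301194 + 0.32·0.19 = 0.265612.
P(I | observation) = 0.204812 / 0.265612 = 0.771095.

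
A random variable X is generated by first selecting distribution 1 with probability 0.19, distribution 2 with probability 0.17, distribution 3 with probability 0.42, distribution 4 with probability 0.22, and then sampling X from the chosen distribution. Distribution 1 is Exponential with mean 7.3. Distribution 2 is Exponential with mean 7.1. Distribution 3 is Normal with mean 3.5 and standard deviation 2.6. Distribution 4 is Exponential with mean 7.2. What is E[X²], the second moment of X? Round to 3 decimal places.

For each component E[X²] = Var + (mean)², giving 1: 106.58; 2: 100.82; 3: 19.01; 4: 103.68.
Overall E[X²] = 0.19·106.58 + 0.17·100.82 + 0.42·19.01 + 0.22·103.68 = 68.1834.

68.183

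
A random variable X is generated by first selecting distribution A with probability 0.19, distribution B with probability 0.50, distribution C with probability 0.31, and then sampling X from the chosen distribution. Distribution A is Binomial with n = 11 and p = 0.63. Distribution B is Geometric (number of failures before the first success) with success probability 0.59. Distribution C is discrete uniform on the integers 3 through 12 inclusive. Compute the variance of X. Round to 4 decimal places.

Per component, A: μ=6.93, E[X²]=50.589; B: μ=0.694915, E[X²]=1.66073; C: μ=7.5, E[X²]=64.5.
E[X] = 0.19·6.93 + 0.5·0.694915 + 0.31·7.5 = 3.98916.
E[X²] = 0.19·50.589 + 0.5·1.66073 + 0.31·64.5 = 30.4373.
Var(X) = E[X²] − (E[X])² = 30.4373 − 15.9134 = 14.5239.

14.5239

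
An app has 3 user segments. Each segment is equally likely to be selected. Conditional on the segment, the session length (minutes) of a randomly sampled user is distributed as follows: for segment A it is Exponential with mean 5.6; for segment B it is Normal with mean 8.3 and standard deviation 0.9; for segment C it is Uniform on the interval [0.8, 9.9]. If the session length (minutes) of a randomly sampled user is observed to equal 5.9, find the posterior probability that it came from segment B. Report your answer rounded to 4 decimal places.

Likelihoods f(5.9 | ·): A: 0.0622661; B: 0.0126622; C: 0.10989.
Posterior ∝ prior × likelihood. Numerator for B: 0.333333·0.0126622 = 0.00422074.
Normalizing constant: 0.333333·0.0622661 + 0.333333·0.0126622 + 0.333333·0.10989 = 0.0616061.
P(B | observation) = 0.00422074 / 0.0616061 = 0.0685116.

0.0685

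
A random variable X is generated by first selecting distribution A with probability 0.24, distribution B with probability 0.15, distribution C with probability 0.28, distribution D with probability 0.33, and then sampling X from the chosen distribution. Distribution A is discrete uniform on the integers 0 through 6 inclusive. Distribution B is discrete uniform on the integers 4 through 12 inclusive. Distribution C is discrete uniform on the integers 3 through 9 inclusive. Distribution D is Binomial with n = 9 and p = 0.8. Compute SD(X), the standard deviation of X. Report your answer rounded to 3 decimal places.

2.606

Per component, A: μ=3, E[X²]=13; B: μ=8, E[X²]=70.6667; C: μ=6, E[X²]=40; D: μ=7.2, E[X²]=53.28.
E[X] = 0.24·3 + 0.15·8 + 0.28·6 + 0.33·7.2 = 5.976.
E[X²] = 0.24·13 + 0.15·70.6667 + 0.28·40 + 0.33·53.28 = 42.5024.
Var(X) = E[X²] − (E[X])² = 42.5024 − 35.7126 = 6.78982.
SD(X) = √6.78982 = 2.60573.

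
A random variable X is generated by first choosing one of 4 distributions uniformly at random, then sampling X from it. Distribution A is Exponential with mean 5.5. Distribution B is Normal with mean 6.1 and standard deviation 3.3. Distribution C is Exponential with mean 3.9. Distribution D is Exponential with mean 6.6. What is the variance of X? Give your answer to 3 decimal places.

26.009

Per component, A: μ=5.5, E[X²]=60.5; B: μ=6.1, E[X²]=48.1; C: μ=3.9, E[X²]=30.42; D: μ=6.6, E[X²]=87.12.
E[X] = 0.25·5.5 + 0.25·6.1 + 0.25·3.9 + 0.25·6.6 = 5.525.
E[X²] = 0.25·60.5 + 0.25·48.1 + 0.25·30.42 + 0.25·87.12 = 56.535.
Var(X) = E[X²] − (E[X])² = 56.535 − 30.5256 = 26.0094.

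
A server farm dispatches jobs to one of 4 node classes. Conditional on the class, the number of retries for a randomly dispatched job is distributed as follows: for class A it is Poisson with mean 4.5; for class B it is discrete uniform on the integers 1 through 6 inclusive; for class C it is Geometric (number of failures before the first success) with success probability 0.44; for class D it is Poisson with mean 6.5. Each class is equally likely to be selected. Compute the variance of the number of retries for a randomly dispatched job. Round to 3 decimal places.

7.746

Per component, A: μ=4.5, E[X²]=24.75; B: μ=3.5, E[X²]=15.1667; C: μ=1.27273, E[X²]=4.5124; D: μ=6.5, E[X²]=48.75.
E[X] = 0.25·4.5 + 0.25·3.5 + 0.25·1.27273 + 0.25·6.5 = 3.94318.
E[X²] = 0.25·24.75 + 0.25·15.1667 + 0.25·4.5124 + 0.25·48.75 = 23.2948.
Var(X) = E[X²] − (E[X])² = 23.2948 − 15.5487 = 7.74608.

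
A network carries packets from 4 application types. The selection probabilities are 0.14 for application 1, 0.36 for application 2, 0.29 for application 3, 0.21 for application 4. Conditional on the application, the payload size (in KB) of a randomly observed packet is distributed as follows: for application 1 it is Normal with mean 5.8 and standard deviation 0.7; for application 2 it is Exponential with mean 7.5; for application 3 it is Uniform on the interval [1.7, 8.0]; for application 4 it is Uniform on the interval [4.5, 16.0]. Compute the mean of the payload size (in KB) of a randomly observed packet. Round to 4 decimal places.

Component means — 1: 5.8; 2: 7.5; 3: 4.85; 4: 10.25.
E[X] = 0.14·5.8 + 0.36·7.5 + 0.29·4.85 + 0.21·10.25 = 7.071.

7.0710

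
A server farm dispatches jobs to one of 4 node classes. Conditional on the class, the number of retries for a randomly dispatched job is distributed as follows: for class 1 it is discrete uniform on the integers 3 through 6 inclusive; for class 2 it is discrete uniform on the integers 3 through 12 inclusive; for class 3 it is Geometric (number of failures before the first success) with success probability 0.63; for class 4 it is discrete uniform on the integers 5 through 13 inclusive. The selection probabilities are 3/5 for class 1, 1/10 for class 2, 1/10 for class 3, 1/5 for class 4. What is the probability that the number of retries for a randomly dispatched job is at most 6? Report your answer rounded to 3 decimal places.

0.784

Conditional on each class, P(X ≤ 6): 1: 1; 2: 0.4; 3: 0.999051; 4: 0.222222.
By total probability, P(X ≤ 6) = 0.6·1 + 0.1·0.4 + 0.1·0.999051 + 0.2·0.222222 = 0.78435.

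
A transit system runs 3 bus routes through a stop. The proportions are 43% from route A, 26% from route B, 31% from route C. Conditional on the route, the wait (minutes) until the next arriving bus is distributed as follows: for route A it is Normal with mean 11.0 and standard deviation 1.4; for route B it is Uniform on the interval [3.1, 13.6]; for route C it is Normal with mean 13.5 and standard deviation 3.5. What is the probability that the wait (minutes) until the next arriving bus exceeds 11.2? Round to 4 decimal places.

0.4808

Conditional on each route, P(X > 11.2): A: 0.443202; B: 0.228571; C: 0.744455.
By total probability, P(X > 11.2) = 0.43·0.443202 + 0.26·0.228571 + 0.31·0.744455 = 0.480786.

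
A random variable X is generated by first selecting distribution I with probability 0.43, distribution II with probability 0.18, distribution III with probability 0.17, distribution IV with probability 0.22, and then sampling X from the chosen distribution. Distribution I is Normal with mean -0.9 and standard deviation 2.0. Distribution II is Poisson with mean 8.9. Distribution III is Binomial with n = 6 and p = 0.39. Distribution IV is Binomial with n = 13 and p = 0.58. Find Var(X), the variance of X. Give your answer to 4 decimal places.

21.6023

Per component, I: μ=-0.9, E[X²]=4.81; II: μ=8.9, E[X²]=88.11; III: μ=2.34, E[X²]=6.903; IV: μ=7.54, E[X²]=60.0184.
E[X] = 0.43·-0.9 + 0.18·8.9 + 0.17·2.34 + 0.22·7.54 = 3.2716.
E[X²] = 0.43·4.81 + 0.18·88.11 + 0.17·6.903 + 0.22·60.0184 = 32.3057.
Var(X) = E[X²] − (E[X])² = 32.3057 − 10.7034 = 21.6023.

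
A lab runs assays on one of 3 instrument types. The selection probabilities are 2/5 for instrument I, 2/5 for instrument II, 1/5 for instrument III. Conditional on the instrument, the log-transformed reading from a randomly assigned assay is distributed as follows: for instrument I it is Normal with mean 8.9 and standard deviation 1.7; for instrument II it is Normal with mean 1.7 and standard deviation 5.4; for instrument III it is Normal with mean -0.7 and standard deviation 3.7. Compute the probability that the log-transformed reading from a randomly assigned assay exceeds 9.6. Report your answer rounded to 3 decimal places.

Conditional on each instrument, P(X > 9.6): I: 0.340256; II: 0.0717388; III: 0.00268644.
By total probability, P(X > 9.6) = 0.4·0.340256 + 0.4·0.0717388 + 0.2·0.00268644 = 0.165335.

0.165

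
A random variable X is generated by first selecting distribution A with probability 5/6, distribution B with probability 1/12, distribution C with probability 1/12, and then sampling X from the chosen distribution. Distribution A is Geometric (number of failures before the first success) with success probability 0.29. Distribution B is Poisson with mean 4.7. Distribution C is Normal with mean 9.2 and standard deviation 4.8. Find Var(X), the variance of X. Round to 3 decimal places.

13.005

Per component, A: μ=2.44828, E[X²]=14.4364; B: μ=4.7, E[X²]=26.79; C: μ=9.2, E[X²]=107.68.
E[X] = 0.833333·2.44828 + 0.0833333·4.7 + 0.0833333·9.2 = 3.19856.
E[X²] = 0.833333·14.4364 + 0.0833333·26.79 + 0.0833333·107.68 = 23.2362.
Var(X) = E[X²] − (E[X])² = 23.2362 − 10.2308 = 13.0053.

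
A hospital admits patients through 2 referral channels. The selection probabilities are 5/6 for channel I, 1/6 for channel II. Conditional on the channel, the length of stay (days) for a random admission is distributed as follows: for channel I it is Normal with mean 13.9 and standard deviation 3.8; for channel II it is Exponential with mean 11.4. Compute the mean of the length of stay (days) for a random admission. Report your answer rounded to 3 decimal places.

13.483

Component means — I: 13.9; II: 11.4.
E[X] = 0.833333·13.9 + 0.166667·11.4 = 13.4833.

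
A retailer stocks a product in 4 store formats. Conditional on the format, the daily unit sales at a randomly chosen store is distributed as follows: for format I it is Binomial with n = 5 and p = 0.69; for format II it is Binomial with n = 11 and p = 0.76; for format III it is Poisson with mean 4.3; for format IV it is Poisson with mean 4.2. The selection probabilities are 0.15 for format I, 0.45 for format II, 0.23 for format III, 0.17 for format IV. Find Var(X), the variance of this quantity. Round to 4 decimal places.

Per component, I: μ=3.45, E[X²]=12.972; II: μ=8.36, E[X²]=71.896; III: μ=4.3, E[X²]=22.79; IV: μ=4.2, E[X²]=21.84.
E[X] = 0.15·3.45 + 0.45·8.36 + 0.23·4.3 + 0.17·4.2 = 5.9825.
E[X²] = 0.15·12.972 + 0.45·71.896 + 0.23·22.79 + 0.17·21.84 = 43.2535.
Var(X) = E[X²] − (E[X])² = 43.2535 − 35.7903 = 7.46319.

7.4632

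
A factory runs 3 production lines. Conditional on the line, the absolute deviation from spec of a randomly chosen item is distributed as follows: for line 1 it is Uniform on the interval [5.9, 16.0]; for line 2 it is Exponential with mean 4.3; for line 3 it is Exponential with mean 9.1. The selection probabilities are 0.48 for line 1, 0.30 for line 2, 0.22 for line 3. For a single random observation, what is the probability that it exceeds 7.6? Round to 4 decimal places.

0.5459

Conditional on each line, P(X > 7.6): 1: 0.831683; 2: 0.170769; 3: 0.433803.
By total probability, P(X > 7.6) = 0.48·0.831683 + 0.3·0.170769 + 0.22·0.433803 = 0.545875.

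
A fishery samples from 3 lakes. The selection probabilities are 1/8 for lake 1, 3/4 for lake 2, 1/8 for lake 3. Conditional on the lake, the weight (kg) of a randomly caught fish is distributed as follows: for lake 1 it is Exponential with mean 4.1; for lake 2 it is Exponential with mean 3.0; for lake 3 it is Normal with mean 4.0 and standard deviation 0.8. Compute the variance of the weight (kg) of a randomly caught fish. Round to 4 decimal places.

9.1386

Per component, 1: μ=4.1, E[X²]=33.62; 2: μ=3, E[X²]=18; 3: μ=4, E[X²]=16.64.
E[X] = 0.125·4.1 + 0.75·3 + 0.125·4 = 3.2625.
E[X²] = 0.125·33.62 + 0.75·18 + 0.125·16.64 = 19.7825.
Var(X) = E[X²] − (E[X])² = 19.7825 − 10.6439 = 9.13859.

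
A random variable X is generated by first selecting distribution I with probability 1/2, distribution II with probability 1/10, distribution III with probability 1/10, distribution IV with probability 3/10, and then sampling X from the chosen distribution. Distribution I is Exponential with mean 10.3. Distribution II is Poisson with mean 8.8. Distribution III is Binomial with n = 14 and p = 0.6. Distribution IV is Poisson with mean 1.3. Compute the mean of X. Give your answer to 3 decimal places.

7.260

Component means — I: 10.3; II: 8.8; III: 8.4; IV: 1.3.
E[X] = 0.5·10.3 + 0.1·8.8 + 0.1·8.4 + 0.3·1.3 = 7.26.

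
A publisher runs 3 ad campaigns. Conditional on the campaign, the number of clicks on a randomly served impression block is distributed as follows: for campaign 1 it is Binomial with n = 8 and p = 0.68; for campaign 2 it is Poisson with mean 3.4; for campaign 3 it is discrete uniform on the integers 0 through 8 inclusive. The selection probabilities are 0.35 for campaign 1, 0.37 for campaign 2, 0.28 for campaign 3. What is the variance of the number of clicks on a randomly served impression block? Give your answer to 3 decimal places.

4.513

Per component, 1: μ=5.44, E[X²]=31.3344; 2: μ=3.4, E[X²]=14.96; 3: μ=4, E[X²]=22.6667.
E[X] = 0.35·5.44 + 0.37·3.4 + 0.28·4 = 4.282.
E[X²] = 0.35·31.3344 + 0.37·14.96 + 0.28·22.6667 = 22.8489.
Var(X) = E[X²] − (E[X])² = 22.8489 − 18.3355 = 4.51338.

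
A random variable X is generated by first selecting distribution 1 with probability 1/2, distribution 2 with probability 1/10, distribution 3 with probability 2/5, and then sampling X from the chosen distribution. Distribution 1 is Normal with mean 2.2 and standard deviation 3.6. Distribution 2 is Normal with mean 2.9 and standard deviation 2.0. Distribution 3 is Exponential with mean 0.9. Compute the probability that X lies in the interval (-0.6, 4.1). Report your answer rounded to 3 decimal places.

Conditional on each component, P(-0.6 < X < 4.1): 1: 0.482823; 2: 0.685688; 3: 0.989491.
By total probability, P(-0.6 < X < 4.1) = 0.5·0.482823 + 0.1·0.685688 + 0.4·0.989491 = 0.705777.

0.706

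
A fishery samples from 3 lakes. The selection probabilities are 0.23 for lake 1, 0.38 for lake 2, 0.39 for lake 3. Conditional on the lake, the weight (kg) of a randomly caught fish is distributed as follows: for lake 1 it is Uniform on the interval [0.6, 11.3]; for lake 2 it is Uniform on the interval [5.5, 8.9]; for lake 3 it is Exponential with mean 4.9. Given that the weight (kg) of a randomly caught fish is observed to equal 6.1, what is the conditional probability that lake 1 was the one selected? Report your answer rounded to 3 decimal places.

0.138

Likelihoods f(6.1 | ·): 1: 0.0934579; 2: 0.294118; 3: 0.0587694.
Posterior ∝ prior × likelihood. Numerator for 1: 0.23·0.0934579 = 0.0214953.
Normalizing constant: 0.23·0.0934579 + 0.38·0.294118 + 0.39·0.0587694 = 0.15618.
P(1 | observation) = 0.0214953 / 0.15618 = 0.137632.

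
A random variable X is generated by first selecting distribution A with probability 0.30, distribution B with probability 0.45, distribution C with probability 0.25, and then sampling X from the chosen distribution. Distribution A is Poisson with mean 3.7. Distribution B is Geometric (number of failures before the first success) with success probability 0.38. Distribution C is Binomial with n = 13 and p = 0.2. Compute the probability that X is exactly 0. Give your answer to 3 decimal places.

0.192

Conditional on each component, P(X = 0): A: 0.0247235; B: 0.38; C: 0.0549756.
By total probability, P(X = 0) = 0.3·0.0247235 + 0.45·0.38 + 0.25·0.0549756 = 0.192161.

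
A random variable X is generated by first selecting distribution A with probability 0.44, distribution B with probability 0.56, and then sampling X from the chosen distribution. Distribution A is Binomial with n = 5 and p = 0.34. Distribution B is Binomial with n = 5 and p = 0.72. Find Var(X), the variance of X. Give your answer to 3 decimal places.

Per component, A: μ=1.7, E[X²]=4.012; B: μ=3.6, E[X²]=13.968.
E[X] = 0.44·1.7 + 0.56·3.6 = 2.764.
E[X²] = 0.44·4.012 + 0.56·13.968 = 9.58736.
Var(X) = E[X²] − (E[X])² = 9.58736 − 7.6397 = 1.94766.

1.948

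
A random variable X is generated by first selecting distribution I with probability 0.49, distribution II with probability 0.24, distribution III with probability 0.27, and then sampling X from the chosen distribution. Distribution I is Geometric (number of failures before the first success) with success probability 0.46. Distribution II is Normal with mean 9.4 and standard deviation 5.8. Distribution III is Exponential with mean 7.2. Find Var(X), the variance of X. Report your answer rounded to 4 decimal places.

Per component, I: μ=1.17391, E[X²]=3.93006; II: μ=9.4, E[X²]=122; III: μ=7.2, E[X²]=103.68.
E[X] = 0.49·1.17391 + 0.24·9.4 + 0.27·7.2 = 4.77522.
E[X²] = 0.49·3.93006 + 0.24·122 + 0.27·103.68 = 59.1993.
Var(X) = E[X²] − (E[X])² = 59.1993 − 22.8027 = 36.3966.

36.3966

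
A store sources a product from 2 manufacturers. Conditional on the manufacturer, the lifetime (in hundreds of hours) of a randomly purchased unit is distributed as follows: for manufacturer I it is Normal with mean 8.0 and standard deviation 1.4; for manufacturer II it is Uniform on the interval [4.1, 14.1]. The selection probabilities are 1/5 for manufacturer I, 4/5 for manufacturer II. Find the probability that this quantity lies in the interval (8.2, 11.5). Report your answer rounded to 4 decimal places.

0.3514

Conditional on each manufacturer, P(8.2 < X < 11.5): I: 0.436992; II: 0.33.
By total probability, P(8.2 < X < 11.5) = 0.2·0.436992 + 0.8·0.33 = 0.351398.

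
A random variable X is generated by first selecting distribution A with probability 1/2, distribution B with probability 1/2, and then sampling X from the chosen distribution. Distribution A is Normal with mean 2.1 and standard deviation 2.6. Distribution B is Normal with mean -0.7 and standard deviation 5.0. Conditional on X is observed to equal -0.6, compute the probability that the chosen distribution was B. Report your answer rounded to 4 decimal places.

0.4713

Likelihoods f(-0.6 | ·): A: 0.089488; B: 0.0797725.
Posterior ∝ prior × likelihood. Numerator for B: 0.5·0.0797725 = 0.0398862.
Normalizing constant: 0.5·0.089488 + 0.5·0.0797725 = 0.0846302.
P(B | observation) = 0.0398862 / 0.0846302 = 0.4713.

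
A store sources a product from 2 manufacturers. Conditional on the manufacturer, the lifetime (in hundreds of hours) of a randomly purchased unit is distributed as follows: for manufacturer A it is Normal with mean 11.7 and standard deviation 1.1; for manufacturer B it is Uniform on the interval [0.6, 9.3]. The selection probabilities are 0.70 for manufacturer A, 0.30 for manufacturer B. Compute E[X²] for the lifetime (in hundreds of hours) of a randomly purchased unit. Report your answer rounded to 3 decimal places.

105.913

For each component E[X²] = Var + (mean)², giving A: 138.1; B: 30.81.
Overall E[X²] = 0.7·138.1 + 0.3·30.81 = 105.913.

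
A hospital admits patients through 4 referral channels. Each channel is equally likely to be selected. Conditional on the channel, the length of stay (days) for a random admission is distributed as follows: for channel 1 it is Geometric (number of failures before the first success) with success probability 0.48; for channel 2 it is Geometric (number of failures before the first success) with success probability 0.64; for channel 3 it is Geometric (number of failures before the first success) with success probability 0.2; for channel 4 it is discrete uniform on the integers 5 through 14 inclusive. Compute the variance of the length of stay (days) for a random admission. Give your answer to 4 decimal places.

20.4442

Per component, 1: μ=1.08333, E[X²]=3.43056; 2: μ=0.5625, E[X²]=1.19531; 3: μ=4, E[X²]=36; 4: μ=9.5, E[X²]=98.5.
E[X] = 0.25·1.08333 + 0.25·0.5625 + 0.25·4 + 0.25·9.5 = 3.78646.
E[X²] = 0.25·3.43056 + 0.25·1.19531 + 0.25·36 + 0.25·98.5 = 34.7815.
Var(X) = E[X²] − (E[X])² = 34.7815 − 14.3373 = 20.4442.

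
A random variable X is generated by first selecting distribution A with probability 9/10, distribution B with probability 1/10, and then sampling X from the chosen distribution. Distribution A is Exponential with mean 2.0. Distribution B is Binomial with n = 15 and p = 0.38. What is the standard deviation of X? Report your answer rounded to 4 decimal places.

Per component, A: μ=2, E[X²]=8; B: μ=5.7, E[X²]=36.024.
E[X] = 0.9·2 + 0.1·5.7 = 2.37.
E[X²] = 0.9·8 + 0.1·36.024 = 10.8024.
Var(X) = E[X²] − (E[X])² = 10.8024 − 5.6169 = 5.1855.
SD(X) = √5.1855 = 2.27717.

2.2772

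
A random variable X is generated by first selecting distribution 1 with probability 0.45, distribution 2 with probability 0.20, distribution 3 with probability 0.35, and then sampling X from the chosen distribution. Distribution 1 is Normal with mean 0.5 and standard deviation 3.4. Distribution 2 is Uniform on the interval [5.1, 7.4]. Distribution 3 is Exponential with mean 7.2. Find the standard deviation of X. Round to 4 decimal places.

5.7916

Per component, 1: μ=0.5, E[X²]=11.81; 2: μ=6.25, E[X²]=39.5033; 3: μ=7.2, E[X²]=103.68.
E[X] = 0.45·0.5 + 0.2·6.25 + 0.35·7.2 = 3.995.
E[X²] = 0.45·11.81 + 0.2·39.5033 + 0.35·103.68 = 49.5032.
Var(X) = E[X²] − (E[X])² = 49.5032 − 15.96 = 33.5431.
SD(X) = √33.5431 = 5.79164.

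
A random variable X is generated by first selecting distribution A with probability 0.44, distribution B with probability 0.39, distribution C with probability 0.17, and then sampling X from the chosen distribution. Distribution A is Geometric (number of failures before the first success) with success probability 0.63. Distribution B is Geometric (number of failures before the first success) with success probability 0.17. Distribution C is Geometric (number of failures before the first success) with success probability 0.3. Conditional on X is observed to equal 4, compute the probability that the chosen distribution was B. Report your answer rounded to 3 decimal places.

Likelihoods P(X=4 | ·): A: 0.0118072; B: 0.0806791; C: 0.07203.
Posterior ∝ prior × likelihood. Numerator for B: 0.39·0.0806791 = 0.0314649.
Normalizing constant: 0.44·0.0118072 + 0.39·0.0806791 + 0.17·0.07203 = 0.0489051.
P(B | observation) = 0.0314649 / 0.0489051 = 0.643386.

0.643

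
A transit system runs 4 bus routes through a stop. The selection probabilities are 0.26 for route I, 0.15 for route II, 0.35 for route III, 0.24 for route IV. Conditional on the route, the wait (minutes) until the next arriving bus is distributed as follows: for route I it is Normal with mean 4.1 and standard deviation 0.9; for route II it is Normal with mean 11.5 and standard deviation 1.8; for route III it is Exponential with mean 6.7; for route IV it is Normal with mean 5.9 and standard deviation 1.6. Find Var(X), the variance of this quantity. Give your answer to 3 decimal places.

Per component, I: μ=4.1, E[X²]=17.62; II: μ=11.5, E[X²]=135.49; III: μ=6.7, E[X²]=89.78; IV: μ=5.9, E[X²]=37.37.
E[X] = 0.26·4.1 + 0.15·11.5 + 0.35·6.7 + 0.24·5.9 = 6.552.
E[X²] = 0.26·17.62 + 0.15·135.49 + 0.35·89.78 + 0.24·37.37 = 65.2965.
Var(X) = E[X²] − (E[X])² = 65.2965 − 42.9287 = 22.3678.

22.368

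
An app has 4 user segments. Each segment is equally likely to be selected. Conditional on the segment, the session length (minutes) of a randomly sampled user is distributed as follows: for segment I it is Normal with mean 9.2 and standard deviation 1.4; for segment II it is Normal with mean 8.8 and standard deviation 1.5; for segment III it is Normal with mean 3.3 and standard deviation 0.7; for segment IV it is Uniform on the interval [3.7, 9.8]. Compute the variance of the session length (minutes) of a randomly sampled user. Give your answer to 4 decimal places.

7.4082

Per component, I: μ=9.2, E[X²]=86.6; II: μ=8.8, E[X²]=79.69; III: μ=3.3, E[X²]=11.38; IV: μ=6.75, E[X²]=48.6633.
E[X] = 0.25·9.2 + 0.25·8.8 + 0.25·3.3 + 0.25·6.75 = 7.0125.
E[X²] = 0.25·86.6 + 0.25·79.69 + 0.25·11.38 + 0.25·48.6633 = 56.5833.
Var(X) = E[X²] − (E[X])² = 56.5833 − 49.1752 = 7.40818.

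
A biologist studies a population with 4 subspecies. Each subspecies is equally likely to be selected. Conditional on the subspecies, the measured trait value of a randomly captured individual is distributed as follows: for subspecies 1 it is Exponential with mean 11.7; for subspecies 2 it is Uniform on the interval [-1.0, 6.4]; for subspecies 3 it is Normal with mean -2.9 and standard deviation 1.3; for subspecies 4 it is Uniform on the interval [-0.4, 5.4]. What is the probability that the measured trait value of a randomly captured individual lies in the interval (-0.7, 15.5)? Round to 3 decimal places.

0.685

Conditional on each subspecies, P(-0.7 < X < 15.5): 1: 0.73414; 2: 0.959459; 3: 0.0452937; 4: 1.
By total probability, P(-0.7 < X < 15.5) = 0.25·0.73414 + 0.25·0.959459 + 0.25·0.0452937 + 0.25·1 = 0.684723.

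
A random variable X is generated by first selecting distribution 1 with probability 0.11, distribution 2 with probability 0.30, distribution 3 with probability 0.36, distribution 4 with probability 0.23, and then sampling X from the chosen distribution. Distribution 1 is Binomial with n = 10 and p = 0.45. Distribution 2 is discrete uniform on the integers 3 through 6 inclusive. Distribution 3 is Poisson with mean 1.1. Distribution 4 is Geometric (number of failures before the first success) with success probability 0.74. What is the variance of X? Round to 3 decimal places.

4.528

Per component, 1: μ=4.5, E[X²]=22.725; 2: μ=4.5, E[X²]=21.5; 3: μ=1.1, E[X²]=2.31; 4: μ=0.351351, E[X²]=0.598247.
E[X] = 0.11·4.5 + 0.3·4.5 + 0.36·1.1 + 0.23·0.351351 = 2.32181.
E[X²] = 0.11·22.725 + 0.3·21.5 + 0.36·2.31 + 0.23·0.598247 = 9.91895.
Var(X) = E[X²] − (E[X])² = 9.91895 − 5.39081 = 4.52814.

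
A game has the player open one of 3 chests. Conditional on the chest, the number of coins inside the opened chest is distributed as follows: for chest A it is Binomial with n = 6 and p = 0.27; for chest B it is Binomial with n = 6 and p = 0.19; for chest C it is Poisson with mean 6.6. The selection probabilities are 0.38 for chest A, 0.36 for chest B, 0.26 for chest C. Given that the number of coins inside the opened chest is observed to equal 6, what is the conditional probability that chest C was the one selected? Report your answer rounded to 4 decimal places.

Likelihoods P(X=6 | ·): A: 0.00038742; B: 4.70459e-05; C: 0.156166.
Posterior ∝ prior × likelihood. Numerator for C: 0.26·0.156166 = 0.0406033.
Normalizing constant: 0.38·0.00038742 + 0.36·4.70459e-05 + 0.26·0.156166 = 0.0407674.
P(C | observation) = 0.0406033 / 0.0407674 = 0.995973.

0.9960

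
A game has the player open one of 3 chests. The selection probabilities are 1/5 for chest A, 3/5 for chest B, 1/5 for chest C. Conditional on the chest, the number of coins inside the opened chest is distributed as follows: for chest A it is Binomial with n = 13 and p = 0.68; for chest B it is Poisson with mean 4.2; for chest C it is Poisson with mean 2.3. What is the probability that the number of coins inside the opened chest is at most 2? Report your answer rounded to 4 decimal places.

0.2454

Conditional on each chest, P(X ≤ 2): A: 0.000140507; B: 0.210238; C: 0.596039.
By total probability, P(X ≤ 2) = 0.2·0.000140507 + 0.6·0.210238 + 0.2·0.596039 = 0.245379.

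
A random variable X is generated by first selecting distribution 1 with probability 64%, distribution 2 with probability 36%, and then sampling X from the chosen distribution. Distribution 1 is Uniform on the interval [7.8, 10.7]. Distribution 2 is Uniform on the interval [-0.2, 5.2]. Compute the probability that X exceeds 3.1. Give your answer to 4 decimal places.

0.7800

Conditional on each component, P(X > 3.1): 1: 1; 2: 0.388889.
By total probability, P(X > 3.1) = 0.64·1 + 0.36·0.388889 = 0.78.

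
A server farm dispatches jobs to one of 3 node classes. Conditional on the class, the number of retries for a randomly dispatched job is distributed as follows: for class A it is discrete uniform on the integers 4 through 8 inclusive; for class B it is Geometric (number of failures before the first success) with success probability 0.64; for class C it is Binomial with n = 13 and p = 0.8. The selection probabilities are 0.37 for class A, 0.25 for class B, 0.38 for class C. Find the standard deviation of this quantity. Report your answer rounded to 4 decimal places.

Per component, A: μ=6, E[X²]=38; B: μ=0.5625, E[X²]=1.19531; C: μ=10.4, E[X²]=110.24.
E[X] = 0.37·6 + 0.25·0.5625 + 0.38·10.4 = 6.31263.
E[X²] = 0.37·38 + 0.25·1.19531 + 0.38·110.24 = 56.25.
Var(X) = E[X²] − (E[X])² = 56.25 − 39.8492 = 16.4008.
SD(X) = √16.4008 = 4.04979.

4.0498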